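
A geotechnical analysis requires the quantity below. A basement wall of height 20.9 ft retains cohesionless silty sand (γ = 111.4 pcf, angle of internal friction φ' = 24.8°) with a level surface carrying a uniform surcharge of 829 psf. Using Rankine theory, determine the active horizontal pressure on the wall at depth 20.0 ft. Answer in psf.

K_a = (1 − sin φ)/(1 + sin φ) = 0.4090.
σ_v = γz + q = 111.4 × 20.0 + 829 = 3057 psf.
σ_h = K_a σ_v = 0.4090 × 3057 = 1250 psf.

1250 psf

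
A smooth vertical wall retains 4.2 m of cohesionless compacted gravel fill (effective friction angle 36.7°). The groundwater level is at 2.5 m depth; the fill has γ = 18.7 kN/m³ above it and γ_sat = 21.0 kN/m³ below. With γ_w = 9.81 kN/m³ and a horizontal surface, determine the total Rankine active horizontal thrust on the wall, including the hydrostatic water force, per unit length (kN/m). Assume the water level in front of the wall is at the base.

53.0 kN/m

K_a = tan²(45° − φ/2) = 0.2519.
γ' = 21.0 − 9.81 = 11.19 kN/m³. Depth below WT = 1.7 m.
σ'_h at WT = K_a γ d_w = 11.77 kPa; at base = 11.77 + K_a γ' × 1.7 = 16.57 kPa.
P₁ (0–2.5 m) = ½×11.77×2.5 = 14.72. P₂ (2.5–4.2 m) = ½(11.77+16.57)×1.7 = 24.09.
P_w = ½ γ_w h₂² = 0.5×9.81×1.7² = 14.18. Total = 14.72+24.09+14.18 = 52.98 kN/m.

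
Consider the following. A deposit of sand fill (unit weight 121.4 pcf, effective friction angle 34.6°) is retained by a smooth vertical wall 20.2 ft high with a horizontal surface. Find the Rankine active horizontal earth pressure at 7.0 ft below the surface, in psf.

234 psf

K_a = (1 − sin φ)/(1 + sin φ) = 0.2756.
σ_h = K_a γ z = 0.2756 × 121.4 × 7.0 = 234.2 psf.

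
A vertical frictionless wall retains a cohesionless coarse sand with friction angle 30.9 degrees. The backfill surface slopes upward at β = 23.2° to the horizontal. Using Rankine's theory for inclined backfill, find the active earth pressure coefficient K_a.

0.434

K_a = cos β · (cos β − √(cos²β − cos²φ)) / (cos β + √(cos²β − cos²φ)).
cos β = 0.9191, cos φ = 0.8581, √(cos²β − cos²φ) = 0.3294.
K_a = 0.9191 × (0.9191 − 0.3294)/(0.9191 + 0.3294) = 0.4341.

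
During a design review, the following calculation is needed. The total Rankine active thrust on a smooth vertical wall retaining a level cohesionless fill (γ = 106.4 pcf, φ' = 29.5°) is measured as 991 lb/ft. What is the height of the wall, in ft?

7.40 ft

K_a = 0.3401. P_a = ½ K_a γ H² ⇒ H = √(2P_a/(K_a γ)).
H = √(2×991/(0.3401×106.4)) = 7.401 ft.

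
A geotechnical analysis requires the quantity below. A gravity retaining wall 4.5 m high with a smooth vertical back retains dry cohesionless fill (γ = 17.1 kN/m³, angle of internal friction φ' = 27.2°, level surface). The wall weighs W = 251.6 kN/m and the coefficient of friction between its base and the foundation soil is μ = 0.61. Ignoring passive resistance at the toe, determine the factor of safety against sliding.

K_a = tan²(45° − 27.2°/2) = 0.3726.
P_a = ½K_aγH² = 0.5×0.3726×17.1×4.5² = 64.51 kN/m, acting at H/3 = 1.500 m above the base.
FS_sliding = μW / P_a = 0.61×251.6 / 64.51 = 2.379.

2.38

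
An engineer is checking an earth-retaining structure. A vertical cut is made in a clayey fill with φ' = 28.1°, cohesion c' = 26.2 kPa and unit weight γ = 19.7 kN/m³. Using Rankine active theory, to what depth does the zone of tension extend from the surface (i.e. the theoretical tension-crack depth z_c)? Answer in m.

4.44 m

K_a = tan²(45° − 28.1°/2) = 0.3596; √K_a = 0.5997.
The active pressure is zero where K_a γ z = 2c√K_a, so z_c = 2c/(γ√K_a) = 2×26.2/(19.7×0.5997) = 4.436 m.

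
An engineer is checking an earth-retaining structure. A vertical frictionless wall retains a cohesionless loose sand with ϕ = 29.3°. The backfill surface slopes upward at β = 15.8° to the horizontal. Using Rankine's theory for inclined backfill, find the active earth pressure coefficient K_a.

0.391

K_a = cos β · (cos β − √(cos²β − cos²φ)) / (cos β + √(cos²β − cos²φ)).
cos β = 0.9622, cos φ = 0.8721, √(cos²β − cos²φ) = 0.4066.
K_a = 0.9622 × (0.9622 − 0.4066)/(0.9622 + 0.4066) = 0.3905.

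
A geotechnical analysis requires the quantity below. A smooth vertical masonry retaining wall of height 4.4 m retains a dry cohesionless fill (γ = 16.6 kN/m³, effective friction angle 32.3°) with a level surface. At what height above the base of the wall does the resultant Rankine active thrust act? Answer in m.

1.47 m

K_a = 0.3035.
The pressure distribution is triangular, so the resultant acts at H/3 above the base = 4.4/3 = 1.467 m.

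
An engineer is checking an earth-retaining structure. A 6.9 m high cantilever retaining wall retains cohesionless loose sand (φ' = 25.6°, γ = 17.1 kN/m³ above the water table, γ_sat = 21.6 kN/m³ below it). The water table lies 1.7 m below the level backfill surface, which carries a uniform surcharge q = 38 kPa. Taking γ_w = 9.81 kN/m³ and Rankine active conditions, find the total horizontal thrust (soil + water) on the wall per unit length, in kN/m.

K_a = tan²(45° − φ/2) = 0.3966.
γ' = 21.6 − 9.81 = 11.79 kN/m³. h₂ = H − d_w = 5.2 m.
σ'_h: at surface K_a·q = 15.07; at WT K_a(q+γd_w) = 26.60; at base K_a(q+γd_w+γ'h₂) = 50.91 kPa.
P₁ = ½(15.07+26.60)×1.7 = 35.42; P₂ = ½(26.60+50.91)×5.2 = 201.5; P_w = ½γ_w h₂² = 132.6.
Total = 35.42+201.5+132.6 = 369.6 kN/m.

370 kN/m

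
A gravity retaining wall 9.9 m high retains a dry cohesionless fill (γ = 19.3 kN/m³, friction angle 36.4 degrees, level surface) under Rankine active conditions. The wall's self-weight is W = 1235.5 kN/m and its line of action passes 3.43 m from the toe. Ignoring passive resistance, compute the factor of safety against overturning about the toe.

5.32

K_a = tan²(45° − 36.4°/2) = 0.2552.
P_a = ½K_aγH² = 0.5×0.2552×19.3×9.9² = 241.3 kN/m, acting at H/3 = 3.300 m above the base.
Overturning moment M_o = P_a × H/3 = 241.3 × 3.300 = 796.4.
Resisting moment M_r = W × 3.43 = 1235.5 × 3.43 = 4238.
FS_overturning = M_r/M_o = 4238/796.4 = 5.321.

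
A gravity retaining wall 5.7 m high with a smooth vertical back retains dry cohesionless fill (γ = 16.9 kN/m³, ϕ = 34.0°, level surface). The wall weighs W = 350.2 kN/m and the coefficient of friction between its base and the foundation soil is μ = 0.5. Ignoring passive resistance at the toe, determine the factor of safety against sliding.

2.26

K_a = tan²(45° − 34.0°/2) = 0.2827.
P_a = ½K_aγH² = 0.5×0.2827×16.9×5.7² = 77.62 kN/m, acting at H/3 = 1.900 m above the base.
FS_sliding = μW / P_a = 0.5×350.2 / 77.62 = 2.256.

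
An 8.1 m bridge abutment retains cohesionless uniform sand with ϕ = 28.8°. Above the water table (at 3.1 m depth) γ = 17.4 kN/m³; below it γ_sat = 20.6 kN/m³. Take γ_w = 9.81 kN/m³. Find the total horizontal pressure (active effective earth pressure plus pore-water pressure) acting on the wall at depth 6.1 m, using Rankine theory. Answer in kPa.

59.6 kPa

K_a = (1 − sin φ)/(1 + sin φ) = 0.3498.
γ' = 20.6 − 9.81 = 10.79 kN/m³.
Effective vertical stress at 6.1 m: σ'_v = 17.4×3.1 + 10.79×3.00 = 86.31 kPa.
σ'_h = K_a σ'_v = 0.3498 × 86.31 = 30.19 kPa; u = γ_w × 3.00 = 29.43 kPa.
Total σ_h = 30.19 + 29.43 = 59.62 kPa.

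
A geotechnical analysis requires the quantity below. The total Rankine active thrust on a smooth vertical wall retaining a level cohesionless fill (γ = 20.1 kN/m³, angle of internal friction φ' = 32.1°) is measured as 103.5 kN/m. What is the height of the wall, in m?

5.80 m

K_a = 0.3060. P_a = ½ K_a γ H² ⇒ H = √(2P_a/(K_a γ)).
H = √(2×103.5/(0.3060×20.1)) = 5.801 m.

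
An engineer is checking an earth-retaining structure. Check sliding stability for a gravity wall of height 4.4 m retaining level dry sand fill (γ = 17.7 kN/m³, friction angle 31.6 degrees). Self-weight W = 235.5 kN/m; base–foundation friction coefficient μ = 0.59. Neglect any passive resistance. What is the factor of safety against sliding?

2.60

K_a = tan²(45° − 31.6°/2) = 0.3123.
P_a = ½K_aγH² = 0.5×0.3123×17.7×4.4² = 53.52 kN/m, acting at H/3 = 1.467 m above the base.
FS_sliding = μW / P_a = 0.59×235.5 / 53.52 = 2.596.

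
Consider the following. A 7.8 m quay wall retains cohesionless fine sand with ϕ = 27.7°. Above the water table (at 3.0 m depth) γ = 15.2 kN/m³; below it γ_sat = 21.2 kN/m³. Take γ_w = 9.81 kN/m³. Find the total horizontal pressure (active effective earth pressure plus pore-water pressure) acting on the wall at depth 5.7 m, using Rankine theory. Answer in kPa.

K_a = (1 − sin φ)/(1 + sin φ) = 0.3653.
γ' = 21.2 − 9.81 = 11.39 kN/m³.
Effective vertical stress at 5.7 m: σ'_v = 15.2×3.0 + 11.39×2.70 = 76.35 kPa.
σ'_h = K_a σ'_v = 0.3653 × 76.35 = 27.89 kPa; u = γ_w × 2.70 = 26.49 kPa.
Total σ_h = 27.89 + 26.49 = 54.38 kPa.

54.4 kPa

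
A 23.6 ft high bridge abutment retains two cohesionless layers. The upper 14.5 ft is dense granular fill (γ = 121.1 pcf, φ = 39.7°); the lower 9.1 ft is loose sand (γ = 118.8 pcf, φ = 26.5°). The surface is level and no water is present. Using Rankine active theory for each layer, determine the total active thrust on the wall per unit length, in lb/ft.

10800 lb/ft

K_a1 = tan²(45°−39.7°/2) = 0.2204; K_a2 = tan²(45°−26.5°/2) = 0.3829.
Layer 1: σ at base = K_a1 γ₁ h₁ = 387.1 psf; P₁ = ½×387.1×14.5 = 2806.
Layer 2: σ_v at top = γ₁h₁ = 1756; σ_h top = K_a2×1756 = 672.4; σ_h base = K_a2×(1756+118.8×9.1) = 1086.
P₂ = ½(672.4+1086)×9.1 = 8003. Total P_a = 2806+8003 = 10810 lb/ft.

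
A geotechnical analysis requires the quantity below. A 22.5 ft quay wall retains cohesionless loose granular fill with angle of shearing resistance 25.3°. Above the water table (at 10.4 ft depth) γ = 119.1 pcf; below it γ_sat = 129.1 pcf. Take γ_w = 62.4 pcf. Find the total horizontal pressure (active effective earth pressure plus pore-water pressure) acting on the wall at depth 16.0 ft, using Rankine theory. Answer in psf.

996 psf

K_a = (1 − sin φ)/(1 + sin φ) = 0.4012.
γ' = 129.1 − 62.4 = 66.70 pcf.
Effective vertical stress at 16.0 ft: σ'_v = 119.1×10.4 + 66.70×5.60 = 1612 psf.
σ'_h = K_a σ'_v = 0.4012 × 1612 = 646.8 psf; u = γ_w × 5.60 = 349.4 psf.
Total σ_h = 646.8 + 349.4 = 996.2 psf.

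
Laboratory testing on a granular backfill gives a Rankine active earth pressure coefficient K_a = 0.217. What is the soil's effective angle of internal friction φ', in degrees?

40.0°

K_a = tan²(45° − φ/2) ⇒ 45° − φ/2 = arctan(√0.217) = 24.98°.
φ = 2(45° − 24.98°) = 40.04°.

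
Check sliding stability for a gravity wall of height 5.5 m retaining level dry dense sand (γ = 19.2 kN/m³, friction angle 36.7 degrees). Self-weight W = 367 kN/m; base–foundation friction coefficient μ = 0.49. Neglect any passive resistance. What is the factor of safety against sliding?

2.46

K_a = tan²(45° − 36.7°/2) = 0.2519.
P_a = ½K_aγH² = 0.5×0.2519×19.2×5.5² = 73.14 kN/m, acting at H/3 = 1.833 m above the base.
FS_sliding = μW / P_a = 0.49×367 / 73.14 = 2.459.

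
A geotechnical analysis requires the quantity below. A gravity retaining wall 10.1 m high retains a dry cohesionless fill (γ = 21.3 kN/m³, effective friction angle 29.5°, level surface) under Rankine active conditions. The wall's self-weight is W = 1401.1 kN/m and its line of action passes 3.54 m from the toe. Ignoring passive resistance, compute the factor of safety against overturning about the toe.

3.99

K_a = tan²(45° − 29.5°/2) = 0.3401.
P_a = ½K_aγH² = 0.5×0.3401×21.3×10.1² = 369.5 kN/m, acting at H/3 = 3.367 m above the base.
Overturning moment M_o = P_a × H/3 = 369.5 × 3.367 = 1244.
Resisting moment M_r = W × 3.54 = 1401.1 × 3.54 = 4960.
FS_overturning = M_r/M_o = 4960/1244 = 3.987.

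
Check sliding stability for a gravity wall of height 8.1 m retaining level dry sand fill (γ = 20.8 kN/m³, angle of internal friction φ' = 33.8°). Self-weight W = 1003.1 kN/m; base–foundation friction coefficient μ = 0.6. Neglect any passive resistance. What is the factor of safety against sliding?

3.09

K_a = tan²(45° − 33.8°/2) = 0.2851.
P_a = ½K_aγH² = 0.5×0.2851×20.8×8.1² = 194.5 kN/m, acting at H/3 = 2.700 m above the base.
FS_sliding = μW / P_a = 0.6×1003.1 / 194.5 = 3.094.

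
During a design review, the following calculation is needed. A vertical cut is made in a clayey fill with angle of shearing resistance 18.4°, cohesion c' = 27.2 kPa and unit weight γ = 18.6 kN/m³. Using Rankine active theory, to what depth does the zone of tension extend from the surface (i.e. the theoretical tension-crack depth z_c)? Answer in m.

K_a = tan²(45° − 18.4°/2) = 0.5202; √K_a = 0.7212.
The active pressure is zero where K_a γ z = 2c√K_a, so z_c = 2c/(γ√K_a) = 2×27.2/(18.6×0.7212) = 4.055 m.

4.06 m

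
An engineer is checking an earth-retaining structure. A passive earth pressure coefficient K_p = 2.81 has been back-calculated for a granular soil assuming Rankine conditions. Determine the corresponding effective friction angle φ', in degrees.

28.4°

K_p = (1+sin φ)/(1−sin φ) ⇒ sin φ = (K_p − 1)/(K_p + 1) = 0.4751.
φ = arcsin(0.4751) = 28.36°.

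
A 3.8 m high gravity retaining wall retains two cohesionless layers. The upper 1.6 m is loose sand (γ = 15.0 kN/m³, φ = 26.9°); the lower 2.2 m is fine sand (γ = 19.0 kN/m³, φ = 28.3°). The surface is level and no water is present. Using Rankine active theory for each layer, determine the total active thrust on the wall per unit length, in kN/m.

42.5 kN/m

K_a1 = tan²(45°−26.9°/2) = 0.3770; K_a2 = tan²(45°−28.3°/2) = 0.3568.
Layer 1: σ at base = K_a1 γ₁ h₁ = 9.048 kPa; P₁ = ½×9.048×1.6 = 7.238.
Layer 2: σ_v at top = γ₁h₁ = 24.00; σ_h top = K_a2×24.00 = 8.563; σ_h base = K_a2×(24.00+19.0×2.2) = 23.48.
P₂ = ½(8.563+23.48)×2.2 = 35.24. Total P_a = 7.238+35.24 = 42.48 kN/m.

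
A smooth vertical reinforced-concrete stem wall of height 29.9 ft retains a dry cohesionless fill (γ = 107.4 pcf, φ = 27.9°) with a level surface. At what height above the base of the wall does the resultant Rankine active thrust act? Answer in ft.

9.97 ft

K_a = 0.3625.
The pressure distribution is triangular, so the resultant acts at H/3 above the base = 29.9/3 = 9.967 ft.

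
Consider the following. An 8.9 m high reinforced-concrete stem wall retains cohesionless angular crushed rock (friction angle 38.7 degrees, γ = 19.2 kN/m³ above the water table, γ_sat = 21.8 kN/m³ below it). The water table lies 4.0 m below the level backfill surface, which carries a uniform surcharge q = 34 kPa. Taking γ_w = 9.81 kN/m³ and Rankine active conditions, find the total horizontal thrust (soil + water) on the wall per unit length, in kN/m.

343 kN/m

K_a = tan²(45° − φ/2) = 0.2306.
γ' = 21.8 − 9.81 = 11.99 kN/m³. h₂ = H − d_w = 4.9 m.
σ'_h: at surface K_a·q = 7.840; at WT K_a(q+γd_w) = 25.55; at base K_a(q+γd_w+γ'h₂) = 39.10 kPa.
P₁ = ½(7.840+25.55)×4.0 = 66.78; P₂ = ½(25.55+39.10)×4.9 = 158.4; P_w = ½γ_w h₂² = 117.8.
Total = 66.78+158.4+117.8 = 342.9 kN/m.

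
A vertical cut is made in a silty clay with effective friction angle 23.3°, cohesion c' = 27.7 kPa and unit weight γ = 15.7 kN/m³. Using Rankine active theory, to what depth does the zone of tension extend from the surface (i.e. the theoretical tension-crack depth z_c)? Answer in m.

K_a = tan²(45° − 23.3°/2) = 0.4331; √K_a = 0.6581.
The active pressure is zero where K_a γ z = 2c√K_a, so z_c = 2c/(γ√K_a) = 2×27.7/(15.7×0.6581) = 5.362 m.

5.36 m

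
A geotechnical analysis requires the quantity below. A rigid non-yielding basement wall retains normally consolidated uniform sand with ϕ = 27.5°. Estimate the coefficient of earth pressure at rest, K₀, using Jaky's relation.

0.538

K₀ = 1 − sin φ' = 1 − sin 27.5° = 0.5383.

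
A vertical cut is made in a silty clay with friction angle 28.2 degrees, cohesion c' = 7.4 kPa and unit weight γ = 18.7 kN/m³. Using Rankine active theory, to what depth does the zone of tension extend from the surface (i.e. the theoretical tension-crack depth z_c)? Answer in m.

1.32 m

K_a = tan²(45° − 28.2°/2) = 0.3582; √K_a = 0.5985.
The active pressure is zero where K_a γ z = 2c√K_a, so z_c = 2c/(γ√K_a) = 2×7.4/(18.7×0.5985) = 1.322 m.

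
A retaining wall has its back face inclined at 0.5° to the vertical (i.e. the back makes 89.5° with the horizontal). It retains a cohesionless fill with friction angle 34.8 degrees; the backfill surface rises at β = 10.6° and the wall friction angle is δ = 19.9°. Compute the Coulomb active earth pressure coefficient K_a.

K_a = sin²(α+φ) / [sin²α · sin(α−δ) · (1 + √{sin(φ+δ)sin(φ−β) / (sin(α−δ)sin(α+β))})²].
With α = 89.5°, φ = 34.8°, δ = 19.9°, β = 10.6°: K_a = 0.2837.

0.284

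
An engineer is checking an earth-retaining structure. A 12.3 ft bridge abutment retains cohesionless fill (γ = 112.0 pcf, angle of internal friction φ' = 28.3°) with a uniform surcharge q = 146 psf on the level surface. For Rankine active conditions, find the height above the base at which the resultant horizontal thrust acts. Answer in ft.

K_a = 0.3568.
Triangular part P₁ = ½K_aγH² = 3023 at H/3 = 4.100 ft; rectangular part P₂ = K_a q H = 640.7 at H/2 = 6.150 ft.
ȳ = (P₁·4.100 + P₂·6.150)/(P₁+P₂) = 4.459 ft.

4.46 ft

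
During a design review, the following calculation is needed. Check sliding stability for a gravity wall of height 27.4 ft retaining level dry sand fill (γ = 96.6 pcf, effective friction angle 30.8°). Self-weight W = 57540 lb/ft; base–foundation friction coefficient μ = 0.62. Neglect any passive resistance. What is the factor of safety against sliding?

K_a = tan²(45° − 30.8°/2) = 0.3227.
P_a = ½K_aγH² = 0.5×0.3227×96.6×27.4² = 11700 lb/ft, acting at H/3 = 9.133 ft above the base.
FS_sliding = μW / P_a = 0.62×57540 / 11700 = 3.049.

3.05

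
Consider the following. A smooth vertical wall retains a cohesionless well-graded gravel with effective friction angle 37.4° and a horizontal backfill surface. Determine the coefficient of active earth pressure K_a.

K_a = tan²(45° − φ/2) = tan²(26.30°) = 0.2443.

0.244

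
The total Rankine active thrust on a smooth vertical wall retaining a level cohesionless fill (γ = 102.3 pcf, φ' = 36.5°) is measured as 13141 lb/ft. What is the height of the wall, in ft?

K_a = 0.2541. P_a = ½ K_a γ H² ⇒ H = √(2P_a/(K_a γ)).
H = √(2×13141/(0.2541×102.3)) = 31.80 ft.

31.8 ft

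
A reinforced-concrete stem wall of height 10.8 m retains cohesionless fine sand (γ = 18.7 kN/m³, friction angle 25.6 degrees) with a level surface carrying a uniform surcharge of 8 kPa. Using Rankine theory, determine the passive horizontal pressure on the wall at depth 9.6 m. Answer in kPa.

473 kPa

K_p = (1 + sin φ)/(1 − sin φ) = 2.522.
σ_v = γz + q = 18.7 × 9.6 + 8 = 187.5 kPa.
σ_h = K_p σ_v = 2.522 × 187.5 = 472.9 kPa.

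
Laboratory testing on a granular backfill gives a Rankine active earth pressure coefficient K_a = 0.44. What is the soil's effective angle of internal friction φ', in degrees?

K_a = tan²(45° − φ/2) ⇒ 45° − φ/2 = arctan(√0.44) = 33.56°.
φ = 2(45° − 33.56°) = 22.89°.

22.9°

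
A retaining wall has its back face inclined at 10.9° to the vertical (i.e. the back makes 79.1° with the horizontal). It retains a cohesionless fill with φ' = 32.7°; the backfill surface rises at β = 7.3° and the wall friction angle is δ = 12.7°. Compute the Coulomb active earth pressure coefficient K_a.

K_a = sin²(α+φ) / [sin²α · sin(α−δ) · (1 + √{sin(φ+δ)sin(φ−β) / (sin(α−δ)sin(α+β))})²].
With α = 79.1°, φ = 32.7°, δ = 12.7°, β = 7.3°: K_a = 0.3919.

0.392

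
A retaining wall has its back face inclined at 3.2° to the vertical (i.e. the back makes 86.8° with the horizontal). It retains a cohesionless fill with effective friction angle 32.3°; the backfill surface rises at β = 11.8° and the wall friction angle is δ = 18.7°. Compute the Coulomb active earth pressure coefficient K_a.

K_a = sin²(α+φ) / [sin²α · sin(α−δ) · (1 + √{sin(φ+δ)sin(φ−β) / (sin(α−δ)sin(α+β))})²].
With α = 86.8°, φ = 32.3°, δ = 18.7°, β = 11.8°: K_a = 0.3459.

0.346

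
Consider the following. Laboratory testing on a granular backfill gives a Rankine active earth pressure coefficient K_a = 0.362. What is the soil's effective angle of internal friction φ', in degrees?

K_a = tan²(45° − φ/2) ⇒ 45° − φ/2 = arctan(√0.362) = 31.03°.
φ = 2(45° − 31.03°) = 27.93°.

27.9°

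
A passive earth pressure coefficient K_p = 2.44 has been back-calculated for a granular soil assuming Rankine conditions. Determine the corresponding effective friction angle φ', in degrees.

K_p = (1+sin φ)/(1−sin φ) ⇒ sin φ = (K_p − 1)/(K_p + 1) = 0.4186.
φ = arcsin(0.4186) = 24.75°.

24.7°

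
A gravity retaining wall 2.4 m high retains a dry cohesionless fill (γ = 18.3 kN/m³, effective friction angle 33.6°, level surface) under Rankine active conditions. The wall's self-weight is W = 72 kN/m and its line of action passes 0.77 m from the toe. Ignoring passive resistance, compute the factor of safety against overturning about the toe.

K_a = tan²(45° − 33.6°/2) = 0.2875.
P_a = ½K_aγH² = 0.5×0.2875×18.3×2.4² = 15.15 kN/m, acting at H/3 = 0.8000 m above the base.
Overturning moment M_o = P_a × H/3 = 15.15 × 0.8000 = 12.12.
Resisting moment M_r = W × 0.77 = 72 × 0.77 = 55.44.
FS_overturning = M_r/M_o = 55.44/12.12 = 4.573.

4.57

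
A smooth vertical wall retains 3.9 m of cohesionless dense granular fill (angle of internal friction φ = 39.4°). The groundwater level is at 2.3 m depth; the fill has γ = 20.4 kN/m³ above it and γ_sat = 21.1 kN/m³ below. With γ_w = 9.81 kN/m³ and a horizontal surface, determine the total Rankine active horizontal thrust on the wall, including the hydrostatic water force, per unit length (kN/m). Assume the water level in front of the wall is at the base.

44.6 kN/m

K_a = tan²(45° − φ/2) = 0.2234.
γ' = 21.1 − 9.81 = 11.29 kN/m³. Depth below WT = 1.6 m.
σ'_h at WT = K_a γ d_w = 10.48 kPa; at base = 10.48 + K_a γ' × 1.6 = 14.52 kPa.
P₁ (0–2.3 m) = ½×10.48×2.3 = 12.06. P₂ (2.3–3.9 m) = ½(10.48+14.52)×1.6 = 20.00.
P_w = ½ γ_w h₂² = 0.5×9.81×1.6² = 12.56. Total = 12.06+20.00+12.56 = 44.62 kN/m.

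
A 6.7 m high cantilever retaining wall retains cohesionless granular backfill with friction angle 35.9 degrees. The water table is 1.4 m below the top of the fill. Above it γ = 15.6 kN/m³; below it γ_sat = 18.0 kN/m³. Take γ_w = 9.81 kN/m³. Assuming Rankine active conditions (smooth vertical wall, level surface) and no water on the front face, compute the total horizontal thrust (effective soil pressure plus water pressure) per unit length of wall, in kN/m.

202 kN/m

K_a = tan²(45° − φ/2) = 0.2607.
γ' = 18.0 − 9.81 = 8.190 kN/m³. Depth below WT = 5.3 m.
σ'_h at WT = K_a γ d_w = 5.695 kPa; at base = 5.695 + K_a γ' × 5.3 = 17.01 kPa.
P₁ (0–1.4 m) = ½×5.695×1.4 = 3.986. P₂ (1.4–6.7 m) = ½(5.695+17.01)×5.3 = 60.17.
P_w = ½ γ_w h₂² = 0.5×9.81×5.3² = 137.8. Total = 3.986+60.17+137.8 = 201.9 kN/m.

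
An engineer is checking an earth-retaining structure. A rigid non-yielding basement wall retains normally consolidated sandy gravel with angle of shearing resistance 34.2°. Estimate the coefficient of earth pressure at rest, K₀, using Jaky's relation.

K₀ = 1 − sin φ' = 1 − sin 34.2° = 0.4379.

0.438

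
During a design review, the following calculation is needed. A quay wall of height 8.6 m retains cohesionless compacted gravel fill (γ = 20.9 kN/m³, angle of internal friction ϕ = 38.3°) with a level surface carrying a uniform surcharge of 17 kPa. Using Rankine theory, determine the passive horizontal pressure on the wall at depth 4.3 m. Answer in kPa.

K_p = (1 + sin φ)/(1 − sin φ) = 4.260.
σ_v = γz + q = 20.9 × 4.3 + 17 = 106.9 kPa.
σ_h = K_p σ_v = 4.260 × 106.9 = 455.3 kPa.

455 kPa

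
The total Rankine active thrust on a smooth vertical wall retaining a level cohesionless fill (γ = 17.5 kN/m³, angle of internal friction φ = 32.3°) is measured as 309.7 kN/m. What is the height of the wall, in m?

K_a = 0.3035. P_a = ½ K_a γ H² ⇒ H = √(2P_a/(K_a γ)).
H = √(2×309.7/(0.3035×17.5)) = 10.80 m.

10.8 m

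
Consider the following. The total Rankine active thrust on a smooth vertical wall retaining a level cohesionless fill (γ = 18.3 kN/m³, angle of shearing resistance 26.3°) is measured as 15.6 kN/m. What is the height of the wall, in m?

K_a = 0.3859. P_a = ½ K_a γ H² ⇒ H = √(2P_a/(K_a γ)).
H = √(2×15.6/(0.3859×18.3)) = 2.102 m.

2.10 m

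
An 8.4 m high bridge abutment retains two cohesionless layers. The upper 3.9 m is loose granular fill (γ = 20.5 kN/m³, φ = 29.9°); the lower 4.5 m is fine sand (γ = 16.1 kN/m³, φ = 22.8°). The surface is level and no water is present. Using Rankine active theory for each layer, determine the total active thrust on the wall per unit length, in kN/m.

K_a1 = tan²(45°−29.9°/2) = 0.3347; K_a2 = tan²(45°−22.8°/2) = 0.4414.
Layer 1: σ at base = K_a1 γ₁ h₁ = 26.76 kPa; P₁ = ½×26.76×3.9 = 52.18.
Layer 2: σ_v at top = γ₁h₁ = 79.95; σ_h top = K_a2×79.95 = 35.29; σ_h base = K_a2×(79.95+16.1×4.5) = 67.27.
P₂ = ½(35.29+67.27)×4.5 = 230.8. Total P_a = 52.18+230.8 = 282.9 kN/m.

283 kN/m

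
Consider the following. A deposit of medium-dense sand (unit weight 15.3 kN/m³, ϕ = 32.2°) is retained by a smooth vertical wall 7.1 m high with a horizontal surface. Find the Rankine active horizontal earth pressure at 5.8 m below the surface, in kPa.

27.0 kPa

K_a = (1 − sin φ)/(1 + sin φ) = 0.3047.
σ_h = K_a γ z = 0.3047 × 15.3 × 5.8 = 27.04 kPa.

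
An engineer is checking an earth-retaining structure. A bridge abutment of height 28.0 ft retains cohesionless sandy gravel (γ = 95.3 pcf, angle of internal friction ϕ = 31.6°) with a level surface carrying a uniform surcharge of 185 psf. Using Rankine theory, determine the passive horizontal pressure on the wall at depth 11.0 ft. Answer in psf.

3950 psf

K_p = (1 + sin φ)/(1 − sin φ) = 3.202.
σ_v = γz + q = 95.3 × 11.0 + 185 = 1233 psf.
σ_h = K_p σ_v = 3.202 × 1233 = 3948 psf.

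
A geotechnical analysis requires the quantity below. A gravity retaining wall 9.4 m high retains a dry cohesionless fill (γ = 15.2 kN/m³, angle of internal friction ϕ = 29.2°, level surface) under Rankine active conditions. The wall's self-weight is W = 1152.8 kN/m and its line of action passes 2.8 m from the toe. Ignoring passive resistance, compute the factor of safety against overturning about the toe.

K_a = tan²(45° − 29.2°/2) = 0.3442.
P_a = ½K_aγH² = 0.5×0.3442×15.2×9.4² = 231.2 kN/m, acting at H/3 = 3.133 m above the base.
Overturning moment M_o = P_a × H/3 = 231.2 × 3.133 = 724.3.
Resisting moment M_r = W × 2.8 = 1152.8 × 2.8 = 3228.
FS_overturning = M_r/M_o = 3228/724.3 = 4.457.

4.46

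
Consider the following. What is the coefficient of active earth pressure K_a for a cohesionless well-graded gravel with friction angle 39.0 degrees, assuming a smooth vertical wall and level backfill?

0.228

K_a = (1 − sin φ)/(1 + sin φ) = (1 − sin 39.0°)/(1 + sin 39.0°) = 0.2275.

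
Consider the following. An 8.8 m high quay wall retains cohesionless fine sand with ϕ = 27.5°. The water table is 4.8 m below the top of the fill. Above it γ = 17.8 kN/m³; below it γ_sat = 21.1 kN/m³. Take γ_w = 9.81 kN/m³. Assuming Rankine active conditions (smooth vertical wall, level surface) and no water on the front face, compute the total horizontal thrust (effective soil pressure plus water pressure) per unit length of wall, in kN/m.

313 kN/m

K_a = tan²(45° − φ/2) = 0.3682.
γ' = 21.1 − 9.81 = 11.29 kN/m³. Depth below WT = 4.0 m.
σ'_h at WT = K_a γ d_w = 31.46 kPa; at base = 31.46 + K_a γ' × 4.0 = 48.09 kPa.
P₁ (0–4.8 m) = ½×31.46×4.8 = 75.51. P₂ (4.8–8.8 m) = ½(31.46+48.09)×4.0 = 159.1.
P_w = ½ γ_w h₂² = 0.5×9.81×4.0² = 78.48. Total = 75.51+159.1+78.48 = 313.1 kN/m.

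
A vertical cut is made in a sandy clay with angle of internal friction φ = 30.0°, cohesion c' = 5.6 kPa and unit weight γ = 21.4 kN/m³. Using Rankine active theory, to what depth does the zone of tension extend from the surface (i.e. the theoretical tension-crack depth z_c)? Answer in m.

0.906 m

K_a = tan²(45° − 30.0°/2) = 0.3333; √K_a = 0.5774.
The active pressure is zero where K_a γ z = 2c√K_a, so z_c = 2c/(γ√K_a) = 2×5.6/(21.4×0.5774) = 0.9065 m.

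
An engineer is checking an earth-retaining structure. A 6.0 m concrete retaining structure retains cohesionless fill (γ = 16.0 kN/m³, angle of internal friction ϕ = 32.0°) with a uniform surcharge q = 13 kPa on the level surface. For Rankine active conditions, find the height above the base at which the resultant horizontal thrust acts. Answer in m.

2.21 m

K_a = 0.3073.
Triangular part P₁ = ½K_aγH² = 88.49 at H/3 = 2.000 m; rectangular part P₂ = K_a q H = 23.97 at H/2 = 3.000 m.
ȳ = (P₁·2.000 + P₂·3.000)/(P₁+P₂) = 2.213 m.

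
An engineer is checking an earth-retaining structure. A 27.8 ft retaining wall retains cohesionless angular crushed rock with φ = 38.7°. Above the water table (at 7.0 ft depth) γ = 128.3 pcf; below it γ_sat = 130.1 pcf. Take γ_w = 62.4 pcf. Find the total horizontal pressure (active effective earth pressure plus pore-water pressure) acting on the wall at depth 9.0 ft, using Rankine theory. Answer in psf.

363 psf

K_a = (1 − sin φ)/(1 + sin φ) = 0.2306.
γ' = 130.1 − 62.4 = 67.70 pcf.
Effective vertical stress at 9.0 ft: σ'_v = 128.3×7.0 + 67.70×2.00 = 1034 psf.
σ'_h = K_a σ'_v = 0.2306 × 1034 = 238.3 psf; u = γ_w × 2.00 = 124.8 psf.
Total σ_h = 238.3 + 124.8 = 363.1 psf.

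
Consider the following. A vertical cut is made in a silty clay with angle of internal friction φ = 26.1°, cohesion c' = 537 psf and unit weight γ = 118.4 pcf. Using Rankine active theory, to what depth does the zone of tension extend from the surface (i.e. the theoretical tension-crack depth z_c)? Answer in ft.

K_a = tan²(45° − 26.1°/2) = 0.3889; √K_a = 0.6237.
The active pressure is zero where K_a γ z = 2c√K_a, so z_c = 2c/(γ√K_a) = 2×537/(118.4×0.6237) = 14.54 ft.

14.5 ft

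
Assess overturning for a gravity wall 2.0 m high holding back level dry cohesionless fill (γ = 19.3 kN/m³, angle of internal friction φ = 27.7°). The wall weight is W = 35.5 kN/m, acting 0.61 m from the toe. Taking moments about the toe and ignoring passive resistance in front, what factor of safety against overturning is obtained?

2.30

K_a = tan²(45° − 27.7°/2) = 0.3653.
P_a = ½K_aγH² = 0.5×0.3653×19.3×2.0² = 14.10 kN/m, acting at H/3 = 0.6667 m above the base.
Overturning moment M_o = P_a × H/3 = 14.10 × 0.6667 = 9.401.
Resisting moment M_r = W × 0.61 = 35.5 × 0.61 = 21.66.
FS_overturning = M_r/M_o = 21.66/9.401 = 2.303.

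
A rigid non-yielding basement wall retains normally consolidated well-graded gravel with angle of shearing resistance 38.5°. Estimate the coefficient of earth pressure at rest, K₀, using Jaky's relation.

K₀ = 1 − sin φ' = 1 − sin 38.5° = 0.3775.

0.377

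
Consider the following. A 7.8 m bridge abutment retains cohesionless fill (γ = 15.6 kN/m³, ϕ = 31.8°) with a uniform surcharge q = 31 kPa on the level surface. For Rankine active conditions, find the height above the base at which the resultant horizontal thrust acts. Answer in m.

K_a = 0.3098.
Triangular part P₁ = ½K_aγH² = 147.0 at H/3 = 2.600 m; rectangular part P₂ = K_a q H = 74.91 at H/2 = 3.900 m.
ȳ = (P₁·2.600 + P₂·3.900)/(P₁+P₂) = 3.039 m.

3.04 m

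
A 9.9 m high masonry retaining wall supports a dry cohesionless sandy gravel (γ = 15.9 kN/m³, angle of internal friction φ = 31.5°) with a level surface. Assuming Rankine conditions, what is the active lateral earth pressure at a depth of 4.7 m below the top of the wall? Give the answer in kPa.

K_a = (1 − sin φ)/(1 + sin φ) = 0.3136.
σ_h = K_a γ z = 0.3136 × 15.9 × 4.7 = 23.44 kPa.

23.4 kPa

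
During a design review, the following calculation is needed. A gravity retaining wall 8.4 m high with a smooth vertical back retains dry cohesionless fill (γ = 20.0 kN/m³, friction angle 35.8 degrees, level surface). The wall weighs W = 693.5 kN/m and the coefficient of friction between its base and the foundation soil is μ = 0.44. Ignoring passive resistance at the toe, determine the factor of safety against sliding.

1.65

K_a = tan²(45° − 35.8°/2) = 0.2619.
P_a = ½K_aγH² = 0.5×0.2619×20.0×8.4² = 184.8 kN/m, acting at H/3 = 2.800 m above the base.
FS_sliding = μW / P_a = 0.44×693.5 / 184.8 = 1.651.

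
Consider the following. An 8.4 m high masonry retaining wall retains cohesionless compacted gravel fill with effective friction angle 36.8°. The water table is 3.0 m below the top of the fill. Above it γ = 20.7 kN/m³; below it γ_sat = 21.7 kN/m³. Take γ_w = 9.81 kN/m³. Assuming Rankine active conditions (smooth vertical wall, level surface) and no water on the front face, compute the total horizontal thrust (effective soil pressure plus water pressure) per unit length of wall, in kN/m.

K_a = tan²(45° − φ/2) = 0.2508.
γ' = 21.7 − 9.81 = 11.89 kN/m³. Depth below WT = 5.4 m.
σ'_h at WT = K_a γ d_w = 15.57 kPa; at base = 15.57 + K_a γ' × 5.4 = 31.67 kPa.
P₁ (0–3.0 m) = ½×15.57×3.0 = 23.36. P₂ (3.0–8.4 m) = ½(15.57+31.67)×5.4 = 127.6.
P_w = ½ γ_w h₂² = 0.5×9.81×5.4² = 143.0. Total = 23.36+127.6+143.0 = 294.0 kN/m.

294 kN/m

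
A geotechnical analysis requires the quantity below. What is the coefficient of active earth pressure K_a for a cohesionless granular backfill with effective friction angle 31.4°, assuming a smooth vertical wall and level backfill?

K_a = tan²(45° − φ/2) = tan²(29.30°) = 0.3149.

0.315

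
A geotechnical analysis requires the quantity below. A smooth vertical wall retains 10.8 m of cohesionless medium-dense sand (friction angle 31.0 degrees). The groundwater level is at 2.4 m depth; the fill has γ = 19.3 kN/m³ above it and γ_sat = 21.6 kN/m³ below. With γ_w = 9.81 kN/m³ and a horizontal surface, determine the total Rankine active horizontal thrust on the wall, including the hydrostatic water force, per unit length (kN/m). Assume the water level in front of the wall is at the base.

K_a = tan²(45° − φ/2) = 0.3201.
γ' = 21.6 − 9.81 = 11.79 kN/m³. Depth below WT = 8.4 m.
σ'_h at WT = K_a γ d_w = 14.83 kPa; at base = 14.83 + K_a γ' × 8.4 = 46.53 kPa.
P₁ (0–2.4 m) = ½×14.83×2.4 = 17.79. P₂ (2.4–10.8 m) = ½(14.83+46.53)×8.4 = 257.7.
P_w = ½ γ_w h₂² = 0.5×9.81×8.4² = 346.1. Total = 17.79+257.7+346.1 = 621.6 kN/m.

622 kN/m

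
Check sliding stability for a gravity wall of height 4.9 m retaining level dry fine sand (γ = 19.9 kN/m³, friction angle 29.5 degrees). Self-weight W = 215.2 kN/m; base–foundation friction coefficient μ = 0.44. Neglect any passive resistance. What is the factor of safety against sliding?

1.17

K_a = tan²(45° − 29.5°/2) = 0.3401.
P_a = ½K_aγH² = 0.5×0.3401×19.9×4.9² = 81.25 kN/m, acting at H/3 = 1.633 m above the base.
FS_sliding = μW / P_a = 0.44×215.2 / 81.25 = 1.165.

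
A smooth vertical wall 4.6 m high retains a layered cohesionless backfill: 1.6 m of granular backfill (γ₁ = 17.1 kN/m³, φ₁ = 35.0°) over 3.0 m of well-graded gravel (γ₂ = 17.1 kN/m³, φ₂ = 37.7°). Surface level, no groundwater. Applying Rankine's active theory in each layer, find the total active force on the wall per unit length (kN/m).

44.3 kN/m

K_a1 = tan²(45°−35.0°/2) = 0.2710; K_a2 = tan²(45°−37.7°/2) = 0.2411.
Layer 1: σ at base = K_a1 γ₁ h₁ = 7.414 kPa; P₁ = ½×7.414×1.6 = 5.931.
Layer 2: σ_v at top = γ₁h₁ = 27.36; σ_h top = K_a2×27.36 = 6.595; σ_h base = K_a2×(27.36+17.1×3.0) = 18.96.
P₂ = ½(6.595+18.96)×3.0 = 38.34. Total P_a = 5.931+38.34 = 44.27 kN/m.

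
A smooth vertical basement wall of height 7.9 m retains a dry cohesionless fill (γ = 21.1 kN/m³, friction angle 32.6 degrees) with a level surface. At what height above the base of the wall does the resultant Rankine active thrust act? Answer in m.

K_a = 0.2997.
The pressure distribution is triangular, so the resultant acts at H/3 above the base = 7.9/3 = 2.633 m.

2.63 m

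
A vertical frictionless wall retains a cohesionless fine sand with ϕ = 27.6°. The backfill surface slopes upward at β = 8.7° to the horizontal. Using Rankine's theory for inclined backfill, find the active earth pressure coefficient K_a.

0.382

K_a = cos β · (cos β − √(cos²β − cos²φ)) / (cos β + √(cos²β − cos²φ)).
cos β = 0.9885, cos φ = 0.8862, √(cos²β − cos²φ) = 0.4379.
K_a = 0.9885 × (0.9885 − 0.4379)/(0.9885 + 0.4379) = 0.3816.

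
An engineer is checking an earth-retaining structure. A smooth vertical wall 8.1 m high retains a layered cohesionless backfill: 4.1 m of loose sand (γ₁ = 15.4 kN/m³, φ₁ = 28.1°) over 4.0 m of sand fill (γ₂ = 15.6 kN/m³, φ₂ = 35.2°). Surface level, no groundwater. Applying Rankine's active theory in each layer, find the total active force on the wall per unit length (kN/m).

K_a1 = tan²(45°−28.1°/2) = 0.3596; K_a2 = tan²(45°−35.2°/2) = 0.2687.
Layer 1: σ at base = K_a1 γ₁ h₁ = 22.71 kPa; P₁ = ½×22.71×4.1 = 46.55.
Layer 2: σ_v at top = γ₁h₁ = 63.14; σ_h top = K_a2×63.14 = 16.96; σ_h base = K_a2×(63.14+15.6×4.0) = 33.73.
P₂ = ½(16.96+33.73)×4.0 = 101.4. Total P_a = 46.55+101.4 = 147.9 kN/m.

148 kN/m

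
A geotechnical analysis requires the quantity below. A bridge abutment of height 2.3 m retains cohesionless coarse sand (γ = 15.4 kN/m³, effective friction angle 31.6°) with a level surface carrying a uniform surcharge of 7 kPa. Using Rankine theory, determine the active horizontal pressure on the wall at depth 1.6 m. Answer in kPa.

K_a = (1 − sin φ)/(1 + sin φ) = 0.3123.
σ_v = γz + q = 15.4 × 1.6 + 7 = 31.64 kPa.
σ_h = K_a σ_v = 0.3123 × 31.64 = 9.883 kPa.

9.88 kPa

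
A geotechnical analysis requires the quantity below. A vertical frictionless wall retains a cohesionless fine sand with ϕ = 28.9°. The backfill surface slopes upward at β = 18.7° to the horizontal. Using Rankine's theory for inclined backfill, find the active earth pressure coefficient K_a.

K_a = cos β · (cos β − √(cos²β − cos²φ)) / (cos β + √(cos²β − cos²φ)).
cos β = 0.9472, cos φ = 0.8755, √(cos²β − cos²φ) = 0.3616.
K_a = 0.9472 × (0.9472 − 0.3616)/(0.9472 + 0.3616) = 0.4238.

0.424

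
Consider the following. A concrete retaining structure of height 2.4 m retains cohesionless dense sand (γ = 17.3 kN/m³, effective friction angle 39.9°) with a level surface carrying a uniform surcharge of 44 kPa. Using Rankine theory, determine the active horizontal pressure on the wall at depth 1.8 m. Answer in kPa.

K_a = (1 − sin φ)/(1 + sin φ) = 0.2184.
σ_v = γz + q = 17.3 × 1.8 + 44 = 75.14 kPa.
σ_h = K_a σ_v = 0.2184 × 75.14 = 16.41 kPa.

16.4 kPa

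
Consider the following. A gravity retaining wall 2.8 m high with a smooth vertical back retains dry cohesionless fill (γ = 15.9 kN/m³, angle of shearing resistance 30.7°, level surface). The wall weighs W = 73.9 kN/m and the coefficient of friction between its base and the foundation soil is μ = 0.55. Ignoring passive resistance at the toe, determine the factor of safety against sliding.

K_a = tan²(45° − 30.7°/2) = 0.3240.
P_a = ½K_aγH² = 0.5×0.3240×15.9×2.8² = 20.20 kN/m, acting at H/3 = 0.9333 m above the base.
FS_sliding = μW / P_a = 0.55×73.9 / 20.20 = 2.013.

2.01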